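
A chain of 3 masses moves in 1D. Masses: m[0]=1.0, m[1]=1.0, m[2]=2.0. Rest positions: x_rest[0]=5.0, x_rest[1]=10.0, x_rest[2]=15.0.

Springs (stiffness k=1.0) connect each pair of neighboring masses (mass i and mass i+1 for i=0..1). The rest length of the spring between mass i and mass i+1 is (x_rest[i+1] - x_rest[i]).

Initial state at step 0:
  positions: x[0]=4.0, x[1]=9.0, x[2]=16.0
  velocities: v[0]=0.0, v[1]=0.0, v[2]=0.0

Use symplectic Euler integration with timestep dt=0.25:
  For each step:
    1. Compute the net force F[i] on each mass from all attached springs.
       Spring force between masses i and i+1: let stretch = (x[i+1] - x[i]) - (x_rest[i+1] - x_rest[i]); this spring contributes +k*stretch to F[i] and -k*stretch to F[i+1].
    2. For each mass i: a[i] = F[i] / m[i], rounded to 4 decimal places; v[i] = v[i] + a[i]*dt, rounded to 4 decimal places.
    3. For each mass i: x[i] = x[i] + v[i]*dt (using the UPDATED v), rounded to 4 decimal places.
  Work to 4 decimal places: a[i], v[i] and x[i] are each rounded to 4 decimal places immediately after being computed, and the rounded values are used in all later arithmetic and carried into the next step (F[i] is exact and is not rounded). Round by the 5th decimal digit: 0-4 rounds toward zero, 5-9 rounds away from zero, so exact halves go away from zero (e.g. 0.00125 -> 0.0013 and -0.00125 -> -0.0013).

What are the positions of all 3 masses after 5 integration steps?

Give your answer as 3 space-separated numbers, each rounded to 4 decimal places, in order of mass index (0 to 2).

Step 0: x=[4.0000 9.0000 16.0000] v=[0.0000 0.0000 0.0000]
Step 1: x=[4.0000 9.1250 15.9375] v=[0.0000 0.5000 -0.2500]
Step 2: x=[4.0078 9.3555 15.8184] v=[0.0313 0.9219 -0.4766]
Step 3: x=[4.0374 9.6557 15.6535] v=[0.1182 1.2007 -0.6595]
Step 4: x=[4.1056 9.9796 15.4575] v=[0.2728 1.2956 -0.7842]
Step 5: x=[4.2284 10.2788 15.2465] v=[0.4913 1.1966 -0.8440]

Answer: 4.2284 10.2788 15.2465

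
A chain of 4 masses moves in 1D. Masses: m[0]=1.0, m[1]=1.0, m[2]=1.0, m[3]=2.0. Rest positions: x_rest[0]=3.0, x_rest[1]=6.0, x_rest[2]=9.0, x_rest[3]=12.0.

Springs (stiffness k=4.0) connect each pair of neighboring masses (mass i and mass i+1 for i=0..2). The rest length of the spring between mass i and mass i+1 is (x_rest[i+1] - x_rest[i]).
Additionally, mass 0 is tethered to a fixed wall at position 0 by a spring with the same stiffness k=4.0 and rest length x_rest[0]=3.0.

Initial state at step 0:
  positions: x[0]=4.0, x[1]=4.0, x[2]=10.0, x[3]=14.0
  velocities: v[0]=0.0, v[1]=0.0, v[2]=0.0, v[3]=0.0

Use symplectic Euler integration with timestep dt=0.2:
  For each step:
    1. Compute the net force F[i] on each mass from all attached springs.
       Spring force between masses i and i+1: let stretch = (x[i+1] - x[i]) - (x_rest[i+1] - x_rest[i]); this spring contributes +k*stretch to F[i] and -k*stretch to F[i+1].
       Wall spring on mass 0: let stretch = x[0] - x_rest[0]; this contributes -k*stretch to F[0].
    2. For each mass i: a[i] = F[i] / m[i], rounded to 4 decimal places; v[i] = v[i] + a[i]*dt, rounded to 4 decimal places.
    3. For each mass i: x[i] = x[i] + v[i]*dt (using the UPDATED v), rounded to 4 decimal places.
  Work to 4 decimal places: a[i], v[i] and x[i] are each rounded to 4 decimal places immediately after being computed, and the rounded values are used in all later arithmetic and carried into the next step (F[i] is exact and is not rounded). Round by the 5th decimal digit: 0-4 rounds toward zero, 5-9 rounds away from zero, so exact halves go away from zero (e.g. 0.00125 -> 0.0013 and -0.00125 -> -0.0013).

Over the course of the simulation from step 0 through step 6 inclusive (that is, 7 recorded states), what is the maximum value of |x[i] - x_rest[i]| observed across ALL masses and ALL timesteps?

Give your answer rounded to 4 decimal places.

Answer: 2.2611

Derivation:
Step 0: x=[4.0000 4.0000 10.0000 14.0000] v=[0.0000 0.0000 0.0000 0.0000]
Step 1: x=[3.3600 4.9600 9.6800 13.9200] v=[-3.2000 4.8000 -1.6000 -0.4000]
Step 2: x=[2.4384 6.4192 9.2832 13.7408] v=[-4.6080 7.2960 -1.9840 -0.8960]
Step 3: x=[1.7636 7.6997 9.1414 13.4450] v=[-3.3741 6.4026 -0.7091 -1.4790]
Step 4: x=[1.7564 8.2611 9.4575 13.0449] v=[-0.0361 2.8071 1.5804 -2.0004]
Step 5: x=[2.5089 7.9732 10.1561 12.5978] v=[3.7625 -1.4395 3.4932 -2.2354]
Step 6: x=[3.7343 7.1603 10.8961 12.1954] v=[6.1268 -4.0646 3.7002 -2.0121]
Max displacement = 2.2611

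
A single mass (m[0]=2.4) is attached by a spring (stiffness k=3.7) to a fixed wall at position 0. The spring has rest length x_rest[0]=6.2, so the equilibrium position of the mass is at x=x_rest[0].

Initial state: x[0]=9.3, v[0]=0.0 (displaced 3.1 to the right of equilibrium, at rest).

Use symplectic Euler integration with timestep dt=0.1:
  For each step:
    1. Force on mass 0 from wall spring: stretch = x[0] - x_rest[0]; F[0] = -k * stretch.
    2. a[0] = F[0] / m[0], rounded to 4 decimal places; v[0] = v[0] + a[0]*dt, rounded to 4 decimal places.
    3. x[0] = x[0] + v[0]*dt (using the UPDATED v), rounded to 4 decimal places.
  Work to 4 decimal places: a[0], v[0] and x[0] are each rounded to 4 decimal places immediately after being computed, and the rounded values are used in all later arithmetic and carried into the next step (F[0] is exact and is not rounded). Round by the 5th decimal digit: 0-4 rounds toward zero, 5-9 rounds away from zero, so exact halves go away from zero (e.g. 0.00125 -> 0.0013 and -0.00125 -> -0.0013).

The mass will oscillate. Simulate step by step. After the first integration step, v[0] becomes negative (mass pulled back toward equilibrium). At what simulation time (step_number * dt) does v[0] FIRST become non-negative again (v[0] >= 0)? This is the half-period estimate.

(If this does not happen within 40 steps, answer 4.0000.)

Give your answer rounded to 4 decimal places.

Step 0: x=[9.3000] v=[0.0000]
Step 1: x=[9.2522] v=[-0.4779]
Step 2: x=[9.1574] v=[-0.9485]
Step 3: x=[9.0170] v=[-1.4044]
Step 4: x=[8.8331] v=[-1.8387]
Step 5: x=[8.6086] v=[-2.2446]
Step 6: x=[8.3470] v=[-2.6159]
Step 7: x=[8.0523] v=[-2.9469]
Step 8: x=[7.7291] v=[-3.2325]
Step 9: x=[7.3823] v=[-3.4682]
Step 10: x=[7.0173] v=[-3.6505]
Step 11: x=[6.6397] v=[-3.7765]
Step 12: x=[6.2553] v=[-3.8443]
Step 13: x=[5.8700] v=[-3.8528]
Step 14: x=[5.4898] v=[-3.8019]
Step 15: x=[5.1206] v=[-3.6924]
Step 16: x=[4.7680] v=[-3.5260]
Step 17: x=[4.4375] v=[-3.3052]
Step 18: x=[4.1342] v=[-3.0335]
Step 19: x=[3.8627] v=[-2.7150]
Step 20: x=[3.6272] v=[-2.3547]
Step 21: x=[3.4314] v=[-1.9581]
Step 22: x=[3.2783] v=[-1.5313]
Step 23: x=[3.1702] v=[-1.0809]
Step 24: x=[3.1088] v=[-0.6138]
Step 25: x=[3.0951] v=[-0.1372]
Step 26: x=[3.1293] v=[0.3415]
First v>=0 after going negative at step 26, time=2.6000

Answer: 2.6000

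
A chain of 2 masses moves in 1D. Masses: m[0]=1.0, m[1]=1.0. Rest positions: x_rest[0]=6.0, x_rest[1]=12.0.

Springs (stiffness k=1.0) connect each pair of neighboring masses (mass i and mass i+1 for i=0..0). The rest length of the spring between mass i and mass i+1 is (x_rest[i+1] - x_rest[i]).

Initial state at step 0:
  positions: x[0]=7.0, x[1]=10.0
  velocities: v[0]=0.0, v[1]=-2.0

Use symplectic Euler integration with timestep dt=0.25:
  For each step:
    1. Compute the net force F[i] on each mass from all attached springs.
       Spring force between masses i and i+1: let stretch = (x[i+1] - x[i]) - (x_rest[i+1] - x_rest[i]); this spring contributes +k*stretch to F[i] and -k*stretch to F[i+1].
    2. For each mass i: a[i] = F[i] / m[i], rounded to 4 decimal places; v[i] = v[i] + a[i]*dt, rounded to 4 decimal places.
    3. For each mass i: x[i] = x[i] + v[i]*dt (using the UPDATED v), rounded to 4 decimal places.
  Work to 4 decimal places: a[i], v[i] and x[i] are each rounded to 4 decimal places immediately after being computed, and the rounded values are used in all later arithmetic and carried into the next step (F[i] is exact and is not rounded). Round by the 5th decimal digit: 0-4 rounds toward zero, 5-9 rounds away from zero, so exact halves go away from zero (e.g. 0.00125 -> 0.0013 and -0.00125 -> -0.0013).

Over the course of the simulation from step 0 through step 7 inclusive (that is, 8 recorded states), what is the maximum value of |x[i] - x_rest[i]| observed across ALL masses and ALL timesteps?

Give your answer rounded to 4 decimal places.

Answer: 3.1678

Derivation:
Step 0: x=[7.0000 10.0000] v=[0.0000 -2.0000]
Step 1: x=[6.8125 9.6875] v=[-0.7500 -1.2500]
Step 2: x=[6.4297 9.5703] v=[-1.5313 -0.4688]
Step 3: x=[5.8682 9.6318] v=[-2.2462 0.2461]
Step 4: x=[5.1669 9.8331] v=[-2.8053 0.8052]
Step 5: x=[4.3822 10.1178] v=[-3.1388 1.1387]
Step 6: x=[3.5810 10.4190] v=[-3.2049 1.2048]
Step 7: x=[2.8322 10.6678] v=[-2.9954 0.9953]
Max displacement = 3.1678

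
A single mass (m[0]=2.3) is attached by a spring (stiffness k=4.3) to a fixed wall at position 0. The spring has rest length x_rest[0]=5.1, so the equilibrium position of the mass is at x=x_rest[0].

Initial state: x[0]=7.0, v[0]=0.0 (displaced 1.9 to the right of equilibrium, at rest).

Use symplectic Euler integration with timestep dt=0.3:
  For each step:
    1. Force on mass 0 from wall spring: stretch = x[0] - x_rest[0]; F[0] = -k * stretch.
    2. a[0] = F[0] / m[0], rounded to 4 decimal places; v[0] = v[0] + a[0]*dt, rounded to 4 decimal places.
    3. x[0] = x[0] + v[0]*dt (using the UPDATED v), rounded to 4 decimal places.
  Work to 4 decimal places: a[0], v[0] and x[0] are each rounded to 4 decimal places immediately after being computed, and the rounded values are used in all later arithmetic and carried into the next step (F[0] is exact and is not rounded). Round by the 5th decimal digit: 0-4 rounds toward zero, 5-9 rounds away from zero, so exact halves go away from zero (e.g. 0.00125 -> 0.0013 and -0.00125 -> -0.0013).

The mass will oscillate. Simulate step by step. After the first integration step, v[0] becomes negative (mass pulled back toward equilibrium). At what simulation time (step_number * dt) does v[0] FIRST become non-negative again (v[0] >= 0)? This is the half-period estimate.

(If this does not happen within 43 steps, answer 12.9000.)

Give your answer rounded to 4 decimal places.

Step 0: x=[7.0000] v=[0.0000]
Step 1: x=[6.6803] v=[-1.0657]
Step 2: x=[6.0947] v=[-1.9521]
Step 3: x=[5.3417] v=[-2.5100]
Step 4: x=[4.5480] v=[-2.6456]
Step 5: x=[3.8472] v=[-2.3360]
Step 6: x=[3.3572] v=[-1.6333]
Step 7: x=[3.1605] v=[-0.6558]
Step 8: x=[3.2901] v=[0.4320]
First v>=0 after going negative at step 8, time=2.4000

Answer: 2.4000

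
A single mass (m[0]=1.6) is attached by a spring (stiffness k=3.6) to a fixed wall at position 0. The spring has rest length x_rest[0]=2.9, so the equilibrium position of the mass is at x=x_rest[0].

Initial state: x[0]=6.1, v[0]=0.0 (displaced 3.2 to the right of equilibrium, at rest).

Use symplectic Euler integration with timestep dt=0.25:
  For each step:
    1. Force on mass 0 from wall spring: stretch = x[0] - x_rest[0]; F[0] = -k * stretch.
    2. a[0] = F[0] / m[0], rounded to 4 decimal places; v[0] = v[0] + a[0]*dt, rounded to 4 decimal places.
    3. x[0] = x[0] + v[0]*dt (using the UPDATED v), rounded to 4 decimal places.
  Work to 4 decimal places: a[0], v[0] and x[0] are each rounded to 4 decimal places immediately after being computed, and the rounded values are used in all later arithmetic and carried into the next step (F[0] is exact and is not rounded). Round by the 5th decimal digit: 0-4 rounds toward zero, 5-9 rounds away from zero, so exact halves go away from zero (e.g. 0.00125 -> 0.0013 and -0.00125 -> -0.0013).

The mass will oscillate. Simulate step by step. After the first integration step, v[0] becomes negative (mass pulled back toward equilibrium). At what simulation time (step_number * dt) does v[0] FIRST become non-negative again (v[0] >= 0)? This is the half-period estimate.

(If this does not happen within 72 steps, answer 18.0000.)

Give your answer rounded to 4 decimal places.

Answer: 2.2500

Derivation:
Step 0: x=[6.1000] v=[0.0000]
Step 1: x=[5.6500] v=[-1.8000]
Step 2: x=[4.8133] v=[-3.3469]
Step 3: x=[3.7075] v=[-4.4231]
Step 4: x=[2.4882] v=[-4.8773]
Step 5: x=[1.3268] v=[-4.6457]
Step 6: x=[0.3866] v=[-3.7608]
Step 7: x=[-0.2002] v=[-2.3470]
Step 8: x=[-0.3510] v=[-0.6031]
Step 9: x=[-0.0446] v=[1.2256]
First v>=0 after going negative at step 9, time=2.2500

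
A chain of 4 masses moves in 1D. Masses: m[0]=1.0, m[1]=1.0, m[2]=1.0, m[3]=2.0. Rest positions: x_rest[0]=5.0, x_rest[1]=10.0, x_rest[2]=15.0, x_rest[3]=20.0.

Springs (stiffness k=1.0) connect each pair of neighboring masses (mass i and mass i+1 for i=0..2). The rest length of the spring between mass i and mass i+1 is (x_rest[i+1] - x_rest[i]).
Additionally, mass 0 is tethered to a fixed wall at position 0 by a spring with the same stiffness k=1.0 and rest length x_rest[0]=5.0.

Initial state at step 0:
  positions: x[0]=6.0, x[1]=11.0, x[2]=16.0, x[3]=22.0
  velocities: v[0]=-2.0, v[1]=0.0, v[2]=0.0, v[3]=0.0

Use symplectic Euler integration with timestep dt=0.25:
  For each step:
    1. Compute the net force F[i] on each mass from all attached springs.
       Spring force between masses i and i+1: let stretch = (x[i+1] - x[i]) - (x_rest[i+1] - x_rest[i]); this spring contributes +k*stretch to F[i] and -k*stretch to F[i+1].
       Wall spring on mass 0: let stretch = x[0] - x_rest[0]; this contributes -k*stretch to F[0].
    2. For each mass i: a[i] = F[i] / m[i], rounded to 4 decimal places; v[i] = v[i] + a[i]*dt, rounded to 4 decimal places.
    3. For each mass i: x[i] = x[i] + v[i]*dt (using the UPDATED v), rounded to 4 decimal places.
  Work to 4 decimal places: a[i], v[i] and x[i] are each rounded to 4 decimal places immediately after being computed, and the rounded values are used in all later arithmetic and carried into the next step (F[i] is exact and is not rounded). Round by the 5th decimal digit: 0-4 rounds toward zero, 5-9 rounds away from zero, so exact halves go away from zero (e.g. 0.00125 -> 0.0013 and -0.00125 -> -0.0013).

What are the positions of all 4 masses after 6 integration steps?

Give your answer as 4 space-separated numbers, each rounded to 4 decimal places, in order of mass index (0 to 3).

Step 0: x=[6.0000 11.0000 16.0000 22.0000] v=[-2.0000 0.0000 0.0000 0.0000]
Step 1: x=[5.4375 11.0000 16.0625 21.9688] v=[-2.2500 0.0000 0.2500 -0.1250]
Step 2: x=[4.8828 10.9688 16.1778 21.9092] v=[-2.2188 -0.1250 0.4610 -0.2383]
Step 3: x=[4.4033 10.8827 16.3257 21.8268] v=[-1.9180 -0.3443 0.5916 -0.3297]
Step 4: x=[4.0536 10.7319 16.4772 21.7287] v=[-1.3990 -0.6034 0.6061 -0.3924]
Step 5: x=[3.8679 10.5227 16.5979 21.6227] v=[-0.7428 -0.8367 0.4827 -0.4239]
Step 6: x=[3.8564 10.2773 16.6529 21.5160] v=[-0.0461 -0.9816 0.2201 -0.4270]

Answer: 3.8564 10.2773 16.6529 21.5160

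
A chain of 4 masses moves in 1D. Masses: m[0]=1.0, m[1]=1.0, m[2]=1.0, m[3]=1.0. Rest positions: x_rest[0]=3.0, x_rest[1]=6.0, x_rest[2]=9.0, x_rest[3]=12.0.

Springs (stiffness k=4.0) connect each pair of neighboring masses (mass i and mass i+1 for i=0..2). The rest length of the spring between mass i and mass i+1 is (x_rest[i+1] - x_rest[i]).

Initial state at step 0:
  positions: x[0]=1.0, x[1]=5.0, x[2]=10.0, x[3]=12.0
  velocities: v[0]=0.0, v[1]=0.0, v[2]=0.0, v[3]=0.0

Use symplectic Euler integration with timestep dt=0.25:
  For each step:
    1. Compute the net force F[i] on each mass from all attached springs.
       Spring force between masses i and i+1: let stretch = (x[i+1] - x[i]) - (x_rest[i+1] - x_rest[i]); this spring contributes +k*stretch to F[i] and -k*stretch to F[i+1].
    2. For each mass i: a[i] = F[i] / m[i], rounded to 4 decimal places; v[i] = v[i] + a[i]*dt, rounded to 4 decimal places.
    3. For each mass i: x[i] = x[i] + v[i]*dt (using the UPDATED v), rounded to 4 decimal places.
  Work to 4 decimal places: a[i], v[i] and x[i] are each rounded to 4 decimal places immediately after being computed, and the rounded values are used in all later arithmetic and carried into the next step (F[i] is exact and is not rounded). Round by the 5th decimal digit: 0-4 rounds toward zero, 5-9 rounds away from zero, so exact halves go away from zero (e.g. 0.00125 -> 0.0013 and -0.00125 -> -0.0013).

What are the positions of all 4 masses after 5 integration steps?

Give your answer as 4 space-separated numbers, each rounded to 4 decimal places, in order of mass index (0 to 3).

Step 0: x=[1.0000 5.0000 10.0000 12.0000] v=[0.0000 0.0000 0.0000 0.0000]
Step 1: x=[1.2500 5.2500 9.2500 12.2500] v=[1.0000 1.0000 -3.0000 1.0000]
Step 2: x=[1.7500 5.5000 8.2500 12.5000] v=[2.0000 1.0000 -4.0000 1.0000]
Step 3: x=[2.4375 5.5000 7.6250 12.4375] v=[2.7500 0.0000 -2.5000 -0.2500]
Step 4: x=[3.1406 5.2656 7.6719 11.9219] v=[2.8125 -0.9375 0.1875 -2.0625]
Step 5: x=[3.6250 5.1016 8.1797 11.0938] v=[1.9375 -0.6562 2.0312 -3.3125]

Answer: 3.6250 5.1016 8.1797 11.0938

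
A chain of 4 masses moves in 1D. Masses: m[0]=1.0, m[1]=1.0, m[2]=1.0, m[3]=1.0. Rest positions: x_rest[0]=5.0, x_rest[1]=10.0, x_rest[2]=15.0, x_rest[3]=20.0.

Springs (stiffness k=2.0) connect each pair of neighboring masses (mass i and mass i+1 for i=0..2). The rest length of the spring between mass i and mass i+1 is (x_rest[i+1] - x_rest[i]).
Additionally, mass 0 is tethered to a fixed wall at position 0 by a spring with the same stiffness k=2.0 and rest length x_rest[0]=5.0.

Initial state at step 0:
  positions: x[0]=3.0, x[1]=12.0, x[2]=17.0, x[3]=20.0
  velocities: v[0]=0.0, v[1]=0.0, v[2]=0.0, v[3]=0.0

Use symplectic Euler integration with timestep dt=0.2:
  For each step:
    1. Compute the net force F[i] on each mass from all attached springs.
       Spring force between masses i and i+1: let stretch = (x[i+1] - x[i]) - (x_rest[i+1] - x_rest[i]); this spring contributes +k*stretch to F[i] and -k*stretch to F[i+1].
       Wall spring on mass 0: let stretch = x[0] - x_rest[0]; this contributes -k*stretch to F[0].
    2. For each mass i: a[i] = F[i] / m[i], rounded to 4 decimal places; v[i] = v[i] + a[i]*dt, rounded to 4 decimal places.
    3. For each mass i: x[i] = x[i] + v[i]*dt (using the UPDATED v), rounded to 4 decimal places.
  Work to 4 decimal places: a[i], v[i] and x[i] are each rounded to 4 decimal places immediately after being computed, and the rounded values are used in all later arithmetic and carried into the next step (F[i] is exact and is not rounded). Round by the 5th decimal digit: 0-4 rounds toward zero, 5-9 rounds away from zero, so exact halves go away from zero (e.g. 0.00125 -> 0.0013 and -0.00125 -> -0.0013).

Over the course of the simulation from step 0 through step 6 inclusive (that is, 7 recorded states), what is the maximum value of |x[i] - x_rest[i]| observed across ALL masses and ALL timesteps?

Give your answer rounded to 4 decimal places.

Answer: 2.5853

Derivation:
Step 0: x=[3.0000 12.0000 17.0000 20.0000] v=[0.0000 0.0000 0.0000 0.0000]
Step 1: x=[3.4800 11.6800 16.8400 20.1600] v=[2.4000 -1.6000 -0.8000 0.8000]
Step 2: x=[4.3376 11.1168 16.5328 20.4544] v=[4.2880 -2.8160 -1.5360 1.4720]
Step 3: x=[5.3905 10.4445 16.1060 20.8351] v=[5.2646 -3.3613 -2.1338 1.9034]
Step 4: x=[6.4165 9.8208 15.6046 21.2375] v=[5.1300 -3.1183 -2.5068 2.0118]
Step 5: x=[7.2015 9.3875 15.0912 21.5892] v=[3.9251 -2.1665 -2.5672 1.7586]
Step 6: x=[7.5853 9.2356 14.6413 21.8211] v=[1.9189 -0.7594 -2.2495 1.1594]
Max displacement = 2.5853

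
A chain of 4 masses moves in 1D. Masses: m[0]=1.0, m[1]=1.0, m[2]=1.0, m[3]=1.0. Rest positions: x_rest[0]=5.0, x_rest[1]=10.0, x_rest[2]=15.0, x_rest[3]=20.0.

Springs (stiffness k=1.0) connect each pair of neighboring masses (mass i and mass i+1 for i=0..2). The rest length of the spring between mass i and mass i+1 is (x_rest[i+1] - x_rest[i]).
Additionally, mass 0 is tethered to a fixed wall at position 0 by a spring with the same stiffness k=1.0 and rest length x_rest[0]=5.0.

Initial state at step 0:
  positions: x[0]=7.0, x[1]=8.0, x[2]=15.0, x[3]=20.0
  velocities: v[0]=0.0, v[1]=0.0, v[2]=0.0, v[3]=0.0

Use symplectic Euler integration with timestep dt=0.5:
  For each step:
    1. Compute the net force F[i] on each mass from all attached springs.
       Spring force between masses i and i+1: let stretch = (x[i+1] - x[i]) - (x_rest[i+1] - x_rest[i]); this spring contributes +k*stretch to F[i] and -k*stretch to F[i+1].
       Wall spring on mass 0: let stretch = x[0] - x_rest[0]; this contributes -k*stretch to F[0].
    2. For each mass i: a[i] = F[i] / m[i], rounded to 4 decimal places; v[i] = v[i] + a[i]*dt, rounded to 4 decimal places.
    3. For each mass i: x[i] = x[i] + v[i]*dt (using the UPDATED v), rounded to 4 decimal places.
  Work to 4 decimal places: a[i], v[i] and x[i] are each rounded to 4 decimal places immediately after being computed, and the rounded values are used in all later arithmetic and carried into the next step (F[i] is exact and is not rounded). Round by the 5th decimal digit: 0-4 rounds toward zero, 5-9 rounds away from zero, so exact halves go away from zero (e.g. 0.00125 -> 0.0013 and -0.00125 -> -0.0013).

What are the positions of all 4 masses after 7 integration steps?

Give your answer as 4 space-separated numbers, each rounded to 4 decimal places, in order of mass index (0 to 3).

Answer: 6.6611 8.7522 14.6168 20.4131

Derivation:
Step 0: x=[7.0000 8.0000 15.0000 20.0000] v=[0.0000 0.0000 0.0000 0.0000]
Step 1: x=[5.5000 9.5000 14.5000 20.0000] v=[-3.0000 3.0000 -1.0000 0.0000]
Step 2: x=[3.6250 11.2500 14.1250 19.8750] v=[-3.7500 3.5000 -0.7500 -0.2500]
Step 3: x=[2.7500 11.8125 14.4688 19.5625] v=[-1.7500 1.1250 0.6875 -0.6250]
Step 4: x=[3.4532 10.7735 15.4219 19.2266] v=[1.4063 -2.0781 1.9062 -0.6719]
Step 5: x=[5.1232 9.0665 16.1641 19.1895] v=[3.3399 -3.4141 1.4844 -0.0743]
Step 6: x=[6.4982 8.1480 15.8883 19.6460] v=[2.7500 -1.8370 -0.5517 0.9130]
Step 7: x=[6.6611 8.7522 14.6168 20.4131] v=[0.3258 1.2083 -2.5430 1.5342]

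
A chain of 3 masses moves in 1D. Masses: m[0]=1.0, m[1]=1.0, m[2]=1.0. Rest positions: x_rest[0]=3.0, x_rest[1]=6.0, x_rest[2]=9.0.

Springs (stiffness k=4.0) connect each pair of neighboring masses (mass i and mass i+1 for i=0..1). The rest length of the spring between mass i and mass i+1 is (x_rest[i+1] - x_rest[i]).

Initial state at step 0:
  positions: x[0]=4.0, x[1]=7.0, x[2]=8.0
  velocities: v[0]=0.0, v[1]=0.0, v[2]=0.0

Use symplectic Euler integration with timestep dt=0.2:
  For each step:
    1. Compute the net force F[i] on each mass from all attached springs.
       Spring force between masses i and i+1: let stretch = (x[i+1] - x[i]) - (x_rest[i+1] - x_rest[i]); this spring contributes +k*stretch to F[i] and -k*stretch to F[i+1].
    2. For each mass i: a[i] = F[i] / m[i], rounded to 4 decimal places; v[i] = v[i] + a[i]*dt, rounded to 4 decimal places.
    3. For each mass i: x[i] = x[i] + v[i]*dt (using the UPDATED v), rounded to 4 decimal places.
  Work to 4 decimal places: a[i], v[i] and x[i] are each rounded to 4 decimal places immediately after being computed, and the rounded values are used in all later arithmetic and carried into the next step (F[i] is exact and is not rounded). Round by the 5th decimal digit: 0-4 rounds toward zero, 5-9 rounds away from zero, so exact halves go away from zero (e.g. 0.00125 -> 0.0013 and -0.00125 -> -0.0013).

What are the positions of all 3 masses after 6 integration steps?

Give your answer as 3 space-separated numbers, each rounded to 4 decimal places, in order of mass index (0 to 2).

Answer: 2.4900 6.2528 10.2573

Derivation:
Step 0: x=[4.0000 7.0000 8.0000] v=[0.0000 0.0000 0.0000]
Step 1: x=[4.0000 6.6800 8.3200] v=[0.0000 -1.6000 1.6000]
Step 2: x=[3.9488 6.1936 8.8576] v=[-0.2560 -2.4320 2.6880]
Step 3: x=[3.7768 5.7743 9.4490] v=[-0.8602 -2.0966 2.9568]
Step 4: x=[3.4444 5.6233 9.9324] v=[-1.6622 -0.7548 2.4170]
Step 5: x=[2.9806 5.8132 10.2063] v=[-2.3191 0.9494 1.3697]
Step 6: x=[2.4900 6.2528 10.2573] v=[-2.4530 2.1978 0.2552]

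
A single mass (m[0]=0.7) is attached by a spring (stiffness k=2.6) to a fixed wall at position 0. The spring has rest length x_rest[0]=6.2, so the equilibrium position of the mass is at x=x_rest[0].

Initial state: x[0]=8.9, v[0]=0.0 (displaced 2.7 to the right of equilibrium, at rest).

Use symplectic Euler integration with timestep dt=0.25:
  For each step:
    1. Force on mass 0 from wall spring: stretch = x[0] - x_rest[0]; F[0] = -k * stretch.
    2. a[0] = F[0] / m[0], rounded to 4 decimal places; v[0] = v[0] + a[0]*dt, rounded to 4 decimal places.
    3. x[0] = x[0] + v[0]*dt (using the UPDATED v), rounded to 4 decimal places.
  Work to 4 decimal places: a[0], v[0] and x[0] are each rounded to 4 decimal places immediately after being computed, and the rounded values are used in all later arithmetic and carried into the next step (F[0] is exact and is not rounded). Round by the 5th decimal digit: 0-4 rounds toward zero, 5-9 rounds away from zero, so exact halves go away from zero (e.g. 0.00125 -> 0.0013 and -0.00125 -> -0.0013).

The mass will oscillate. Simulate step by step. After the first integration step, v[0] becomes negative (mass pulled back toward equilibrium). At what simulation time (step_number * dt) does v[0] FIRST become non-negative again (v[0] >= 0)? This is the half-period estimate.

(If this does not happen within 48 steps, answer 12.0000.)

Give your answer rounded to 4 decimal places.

Step 0: x=[8.9000] v=[0.0000]
Step 1: x=[8.2732] v=[-2.5072]
Step 2: x=[7.1651] v=[-4.4323]
Step 3: x=[5.8330] v=[-5.3285]
Step 4: x=[4.5861] v=[-4.9877]
Step 5: x=[3.7138] v=[-3.4891]
Step 6: x=[3.4187] v=[-1.1805]
Step 7: x=[3.7692] v=[1.4021]
First v>=0 after going negative at step 7, time=1.7500

Answer: 1.7500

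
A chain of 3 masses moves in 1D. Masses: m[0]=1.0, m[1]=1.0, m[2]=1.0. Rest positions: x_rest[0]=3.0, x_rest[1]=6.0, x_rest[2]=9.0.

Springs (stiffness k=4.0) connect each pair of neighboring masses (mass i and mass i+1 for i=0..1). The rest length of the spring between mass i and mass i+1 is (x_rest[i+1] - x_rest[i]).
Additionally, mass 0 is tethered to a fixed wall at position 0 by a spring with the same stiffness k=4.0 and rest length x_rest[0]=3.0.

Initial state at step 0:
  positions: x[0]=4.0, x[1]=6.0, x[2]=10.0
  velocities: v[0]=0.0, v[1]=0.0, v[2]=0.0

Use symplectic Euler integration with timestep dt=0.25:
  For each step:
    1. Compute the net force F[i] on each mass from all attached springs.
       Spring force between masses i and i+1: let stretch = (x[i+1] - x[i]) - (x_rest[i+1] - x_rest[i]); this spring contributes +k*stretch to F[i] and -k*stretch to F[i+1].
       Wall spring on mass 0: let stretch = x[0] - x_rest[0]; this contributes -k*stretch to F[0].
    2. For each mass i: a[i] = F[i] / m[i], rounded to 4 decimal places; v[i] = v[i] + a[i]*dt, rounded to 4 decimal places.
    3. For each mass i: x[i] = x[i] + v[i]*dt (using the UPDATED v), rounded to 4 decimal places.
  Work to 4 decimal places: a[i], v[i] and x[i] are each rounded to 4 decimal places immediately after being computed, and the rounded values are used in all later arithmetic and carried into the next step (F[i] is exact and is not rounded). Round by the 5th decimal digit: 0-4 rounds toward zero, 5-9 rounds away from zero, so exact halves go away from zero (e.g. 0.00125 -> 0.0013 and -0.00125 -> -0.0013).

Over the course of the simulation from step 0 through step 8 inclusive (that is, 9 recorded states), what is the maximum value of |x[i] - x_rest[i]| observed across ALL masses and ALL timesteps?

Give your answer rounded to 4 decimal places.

Answer: 1.1719

Derivation:
Step 0: x=[4.0000 6.0000 10.0000] v=[0.0000 0.0000 0.0000]
Step 1: x=[3.5000 6.5000 9.7500] v=[-2.0000 2.0000 -1.0000]
Step 2: x=[2.8750 7.0625 9.4375] v=[-2.5000 2.2500 -1.2500]
Step 3: x=[2.5781 7.1719 9.2813] v=[-1.1875 0.4375 -0.6250]
Step 4: x=[2.7852 6.6602 9.3477] v=[0.8282 -2.0469 0.2656]
Step 5: x=[3.2647 5.8516 9.4922] v=[1.9180 -3.2344 0.5781]
Step 6: x=[3.5748 5.3064 9.4766] v=[1.2402 -2.1807 -0.0625]
Step 7: x=[3.4241 5.3709 9.1684] v=[-0.6030 0.2579 -1.2327]
Step 8: x=[2.9040 5.8981 8.6609] v=[-2.0803 2.1086 -2.0302]
Max displacement = 1.1719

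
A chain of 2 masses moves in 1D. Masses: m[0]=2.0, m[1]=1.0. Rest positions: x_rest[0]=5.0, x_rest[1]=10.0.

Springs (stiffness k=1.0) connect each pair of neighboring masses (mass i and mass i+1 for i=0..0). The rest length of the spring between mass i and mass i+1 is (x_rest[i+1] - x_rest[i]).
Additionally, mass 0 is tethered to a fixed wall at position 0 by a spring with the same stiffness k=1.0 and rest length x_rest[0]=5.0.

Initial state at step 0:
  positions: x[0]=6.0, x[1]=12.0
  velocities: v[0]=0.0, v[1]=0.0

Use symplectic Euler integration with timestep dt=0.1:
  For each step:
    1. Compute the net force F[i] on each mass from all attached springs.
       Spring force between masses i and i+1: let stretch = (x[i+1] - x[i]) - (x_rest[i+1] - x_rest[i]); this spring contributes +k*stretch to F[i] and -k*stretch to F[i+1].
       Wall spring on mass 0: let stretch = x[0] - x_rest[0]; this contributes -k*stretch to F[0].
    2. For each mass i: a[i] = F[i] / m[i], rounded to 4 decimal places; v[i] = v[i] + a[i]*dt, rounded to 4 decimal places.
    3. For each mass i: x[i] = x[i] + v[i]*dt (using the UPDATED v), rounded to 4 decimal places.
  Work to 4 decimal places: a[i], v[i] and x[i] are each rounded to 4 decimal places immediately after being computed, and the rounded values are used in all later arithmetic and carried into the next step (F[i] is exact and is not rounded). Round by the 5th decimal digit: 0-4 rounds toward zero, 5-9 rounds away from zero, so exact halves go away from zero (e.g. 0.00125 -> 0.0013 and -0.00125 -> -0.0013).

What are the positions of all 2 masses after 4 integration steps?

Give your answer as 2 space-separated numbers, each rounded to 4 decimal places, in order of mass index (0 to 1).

Answer: 5.9993 11.9015

Derivation:
Step 0: x=[6.0000 12.0000] v=[0.0000 0.0000]
Step 1: x=[6.0000 11.9900] v=[0.0000 -0.1000]
Step 2: x=[6.0000 11.9701] v=[-0.0005 -0.1990]
Step 3: x=[5.9998 11.9405] v=[-0.0020 -0.2960]
Step 4: x=[5.9993 11.9015] v=[-0.0050 -0.3901]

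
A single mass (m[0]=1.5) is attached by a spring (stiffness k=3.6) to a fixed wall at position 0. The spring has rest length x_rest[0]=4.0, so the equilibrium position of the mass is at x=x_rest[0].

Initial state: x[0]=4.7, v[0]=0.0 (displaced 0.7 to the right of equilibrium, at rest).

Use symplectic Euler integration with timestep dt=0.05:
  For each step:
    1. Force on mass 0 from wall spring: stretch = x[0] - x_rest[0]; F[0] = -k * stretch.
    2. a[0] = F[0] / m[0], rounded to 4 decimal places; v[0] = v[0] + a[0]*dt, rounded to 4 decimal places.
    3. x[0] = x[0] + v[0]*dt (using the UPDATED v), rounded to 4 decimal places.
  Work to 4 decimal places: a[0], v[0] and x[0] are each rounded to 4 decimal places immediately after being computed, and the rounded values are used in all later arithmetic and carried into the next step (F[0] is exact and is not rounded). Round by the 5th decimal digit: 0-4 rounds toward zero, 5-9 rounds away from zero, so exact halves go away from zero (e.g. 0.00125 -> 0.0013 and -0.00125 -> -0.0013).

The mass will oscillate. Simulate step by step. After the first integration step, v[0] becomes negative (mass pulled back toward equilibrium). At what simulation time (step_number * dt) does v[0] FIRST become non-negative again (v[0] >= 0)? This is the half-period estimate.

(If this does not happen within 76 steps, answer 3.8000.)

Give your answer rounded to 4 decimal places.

Answer: 2.0500

Derivation:
Step 0: x=[4.7000] v=[0.0000]
Step 1: x=[4.6958] v=[-0.0840]
Step 2: x=[4.6874] v=[-0.1675]
Step 3: x=[4.6749] v=[-0.2500]
Step 4: x=[4.6584] v=[-0.3310]
Step 5: x=[4.6379] v=[-0.4100]
Step 6: x=[4.6136] v=[-0.4866]
Step 7: x=[4.5856] v=[-0.5602]
Step 8: x=[4.5541] v=[-0.6305]
Step 9: x=[4.5193] v=[-0.6970]
Step 10: x=[4.4813] v=[-0.7593]
Step 11: x=[4.4404] v=[-0.8171]
Step 12: x=[4.3969] v=[-0.8700]
Step 13: x=[4.3510] v=[-0.9176]
Step 14: x=[4.3030] v=[-0.9597]
Step 15: x=[4.2532] v=[-0.9961]
Step 16: x=[4.2019] v=[-1.0265]
Step 17: x=[4.1494] v=[-1.0507]
Step 18: x=[4.0960] v=[-1.0686]
Step 19: x=[4.0420] v=[-1.0801]
Step 20: x=[3.9877] v=[-1.0851]
Step 21: x=[3.9335] v=[-1.0836]
Step 22: x=[3.8797] v=[-1.0756]
Step 23: x=[3.8266] v=[-1.0612]
Step 24: x=[3.7746] v=[-1.0404]
Step 25: x=[3.7239] v=[-1.0134]
Step 26: x=[3.6749] v=[-0.9803]
Step 27: x=[3.6278] v=[-0.9413]
Step 28: x=[3.5830] v=[-0.8966]
Step 29: x=[3.5407] v=[-0.8466]
Step 30: x=[3.5011] v=[-0.7915]
Step 31: x=[3.4645] v=[-0.7316]
Step 32: x=[3.4311] v=[-0.6673]
Step 33: x=[3.4012] v=[-0.5990]
Step 34: x=[3.3748] v=[-0.5271]
Step 35: x=[3.3522] v=[-0.4521]
Step 36: x=[3.3335] v=[-0.3744]
Step 37: x=[3.3188] v=[-0.2944]
Step 38: x=[3.3082] v=[-0.2127]
Step 39: x=[3.3017] v=[-0.1297]
Step 40: x=[3.2994] v=[-0.0459]
Step 41: x=[3.3013] v=[0.0382]
First v>=0 after going negative at step 41, time=2.0500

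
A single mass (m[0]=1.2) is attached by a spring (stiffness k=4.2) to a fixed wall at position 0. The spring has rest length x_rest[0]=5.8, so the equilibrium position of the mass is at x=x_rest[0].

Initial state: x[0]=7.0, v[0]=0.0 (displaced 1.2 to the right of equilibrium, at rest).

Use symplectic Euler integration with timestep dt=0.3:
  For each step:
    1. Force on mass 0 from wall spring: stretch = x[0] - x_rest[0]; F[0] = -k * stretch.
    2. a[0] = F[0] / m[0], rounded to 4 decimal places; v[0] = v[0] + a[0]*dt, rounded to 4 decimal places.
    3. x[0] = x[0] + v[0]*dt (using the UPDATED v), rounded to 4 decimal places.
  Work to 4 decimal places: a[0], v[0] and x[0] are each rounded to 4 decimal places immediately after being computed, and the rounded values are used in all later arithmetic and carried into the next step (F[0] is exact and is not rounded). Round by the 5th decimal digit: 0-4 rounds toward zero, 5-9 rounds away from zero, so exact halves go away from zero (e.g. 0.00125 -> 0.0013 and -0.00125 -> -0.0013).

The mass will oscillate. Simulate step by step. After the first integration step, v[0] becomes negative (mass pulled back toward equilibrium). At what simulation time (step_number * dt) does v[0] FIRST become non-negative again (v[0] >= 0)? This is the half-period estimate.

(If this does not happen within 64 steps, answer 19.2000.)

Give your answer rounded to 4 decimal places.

Answer: 1.8000

Derivation:
Step 0: x=[7.0000] v=[0.0000]
Step 1: x=[6.6220] v=[-1.2600]
Step 2: x=[5.9851] v=[-2.1231]
Step 3: x=[5.2899] v=[-2.3175]
Step 4: x=[4.7553] v=[-1.7819]
Step 5: x=[4.5498] v=[-0.6850]
Step 6: x=[4.7381] v=[0.6277]
First v>=0 after going negative at step 6, time=1.8000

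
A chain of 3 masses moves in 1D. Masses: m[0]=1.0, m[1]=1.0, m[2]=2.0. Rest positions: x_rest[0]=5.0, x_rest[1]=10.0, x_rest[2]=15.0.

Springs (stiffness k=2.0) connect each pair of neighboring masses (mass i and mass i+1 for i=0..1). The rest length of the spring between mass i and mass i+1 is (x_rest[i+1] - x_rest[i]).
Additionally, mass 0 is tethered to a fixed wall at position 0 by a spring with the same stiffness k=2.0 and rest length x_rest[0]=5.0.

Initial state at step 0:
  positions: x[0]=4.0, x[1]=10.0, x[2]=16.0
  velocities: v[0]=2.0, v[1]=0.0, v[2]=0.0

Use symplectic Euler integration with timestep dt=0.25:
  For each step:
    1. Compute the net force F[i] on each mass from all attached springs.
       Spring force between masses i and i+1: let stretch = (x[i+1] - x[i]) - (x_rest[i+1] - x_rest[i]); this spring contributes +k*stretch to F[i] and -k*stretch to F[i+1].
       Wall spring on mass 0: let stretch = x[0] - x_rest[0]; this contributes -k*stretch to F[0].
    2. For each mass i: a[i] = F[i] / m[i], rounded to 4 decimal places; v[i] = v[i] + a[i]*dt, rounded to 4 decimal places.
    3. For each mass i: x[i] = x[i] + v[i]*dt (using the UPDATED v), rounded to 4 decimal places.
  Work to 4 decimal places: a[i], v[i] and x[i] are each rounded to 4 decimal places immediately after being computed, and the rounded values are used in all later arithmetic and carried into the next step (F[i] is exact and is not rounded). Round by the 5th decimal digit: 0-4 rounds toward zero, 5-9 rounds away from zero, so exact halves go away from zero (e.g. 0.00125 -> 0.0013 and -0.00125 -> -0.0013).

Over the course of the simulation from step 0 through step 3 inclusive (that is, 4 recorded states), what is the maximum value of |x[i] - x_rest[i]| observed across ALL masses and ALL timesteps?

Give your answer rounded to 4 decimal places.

Answer: 1.2451

Derivation:
Step 0: x=[4.0000 10.0000 16.0000] v=[2.0000 0.0000 0.0000]
Step 1: x=[4.7500 10.0000 15.9375] v=[3.0000 0.0000 -0.2500]
Step 2: x=[5.5625 10.0860 15.8164] v=[3.2500 0.3438 -0.4844]
Step 3: x=[6.2451 10.3228 15.6497] v=[2.7305 0.9473 -0.6670]
Max displacement = 1.2451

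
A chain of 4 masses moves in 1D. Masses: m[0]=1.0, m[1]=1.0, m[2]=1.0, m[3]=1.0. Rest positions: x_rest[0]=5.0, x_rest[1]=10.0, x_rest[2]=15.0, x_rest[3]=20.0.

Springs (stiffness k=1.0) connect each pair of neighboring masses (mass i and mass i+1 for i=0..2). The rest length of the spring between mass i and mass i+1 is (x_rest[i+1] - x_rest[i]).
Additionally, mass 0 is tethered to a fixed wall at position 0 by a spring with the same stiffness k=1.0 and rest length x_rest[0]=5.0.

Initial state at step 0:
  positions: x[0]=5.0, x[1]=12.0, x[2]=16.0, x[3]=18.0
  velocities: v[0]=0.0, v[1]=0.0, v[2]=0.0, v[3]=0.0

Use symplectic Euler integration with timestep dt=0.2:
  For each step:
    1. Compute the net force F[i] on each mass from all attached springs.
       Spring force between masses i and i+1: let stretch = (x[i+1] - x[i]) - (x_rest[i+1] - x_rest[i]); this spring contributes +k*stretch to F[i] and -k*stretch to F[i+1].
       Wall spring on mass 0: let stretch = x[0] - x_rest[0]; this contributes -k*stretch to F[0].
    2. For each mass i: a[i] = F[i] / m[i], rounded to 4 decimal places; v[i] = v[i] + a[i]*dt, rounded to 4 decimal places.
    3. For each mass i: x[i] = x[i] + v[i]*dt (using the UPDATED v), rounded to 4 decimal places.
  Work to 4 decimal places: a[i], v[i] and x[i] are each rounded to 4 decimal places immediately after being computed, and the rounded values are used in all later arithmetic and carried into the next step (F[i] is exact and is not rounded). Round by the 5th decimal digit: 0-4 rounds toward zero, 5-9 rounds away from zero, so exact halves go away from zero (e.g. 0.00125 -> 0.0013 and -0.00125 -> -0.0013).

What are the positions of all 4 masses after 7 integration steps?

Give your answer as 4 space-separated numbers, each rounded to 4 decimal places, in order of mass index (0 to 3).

Answer: 6.0754 9.6653 14.4759 20.4664

Derivation:
Step 0: x=[5.0000 12.0000 16.0000 18.0000] v=[0.0000 0.0000 0.0000 0.0000]
Step 1: x=[5.0800 11.8800 15.9200 18.1200] v=[0.4000 -0.6000 -0.4000 0.6000]
Step 2: x=[5.2288 11.6496 15.7664 18.3520] v=[0.7440 -1.1520 -0.7680 1.1600]
Step 3: x=[5.4253 11.3270 15.5516 18.6806] v=[0.9824 -1.6128 -1.0742 1.6429]
Step 4: x=[5.6408 10.9374 15.2929 19.0840] v=[1.0777 -1.9482 -1.2933 2.0171]
Step 5: x=[5.8426 10.5101 15.0117 19.5358] v=[1.0089 -2.1364 -1.4062 2.2589]
Step 6: x=[5.9974 10.0762 14.7314 20.0066] v=[0.7739 -2.1696 -1.4017 2.3541]
Step 7: x=[6.0754 9.6653 14.4759 20.4664] v=[0.3902 -2.0543 -1.2777 2.2991]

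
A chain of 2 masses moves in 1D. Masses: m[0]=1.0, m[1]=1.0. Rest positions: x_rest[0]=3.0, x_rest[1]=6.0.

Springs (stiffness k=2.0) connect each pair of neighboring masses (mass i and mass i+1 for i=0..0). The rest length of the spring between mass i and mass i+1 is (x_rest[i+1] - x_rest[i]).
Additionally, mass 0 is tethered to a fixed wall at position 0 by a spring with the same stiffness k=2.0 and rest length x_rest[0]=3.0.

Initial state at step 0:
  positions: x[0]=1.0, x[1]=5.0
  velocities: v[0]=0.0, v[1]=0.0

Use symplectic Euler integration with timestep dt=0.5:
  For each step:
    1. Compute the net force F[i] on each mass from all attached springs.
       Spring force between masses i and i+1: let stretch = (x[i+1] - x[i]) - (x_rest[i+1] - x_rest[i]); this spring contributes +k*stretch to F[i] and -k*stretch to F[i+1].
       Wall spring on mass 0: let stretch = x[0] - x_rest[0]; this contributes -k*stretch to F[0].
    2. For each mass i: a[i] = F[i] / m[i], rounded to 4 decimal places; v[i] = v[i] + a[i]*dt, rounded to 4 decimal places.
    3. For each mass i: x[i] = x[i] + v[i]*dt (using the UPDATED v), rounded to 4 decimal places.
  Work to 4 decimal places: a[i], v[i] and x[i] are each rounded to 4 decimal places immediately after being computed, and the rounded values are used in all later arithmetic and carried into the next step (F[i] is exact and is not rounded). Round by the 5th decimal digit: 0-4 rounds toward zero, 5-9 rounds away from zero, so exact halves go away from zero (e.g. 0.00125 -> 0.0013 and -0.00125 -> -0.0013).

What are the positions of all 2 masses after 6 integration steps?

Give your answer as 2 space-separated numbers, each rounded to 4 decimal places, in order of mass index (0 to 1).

Step 0: x=[1.0000 5.0000] v=[0.0000 0.0000]
Step 1: x=[2.5000 4.5000] v=[3.0000 -1.0000]
Step 2: x=[3.7500 4.5000] v=[2.5000 0.0000]
Step 3: x=[3.5000 5.6250] v=[-0.5000 2.2500]
Step 4: x=[2.5625 7.1875] v=[-1.8750 3.1250]
Step 5: x=[2.6563 7.9375] v=[0.1875 1.5000]
Step 6: x=[4.0625 7.5469] v=[2.8124 -0.7812]

Answer: 4.0625 7.5469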